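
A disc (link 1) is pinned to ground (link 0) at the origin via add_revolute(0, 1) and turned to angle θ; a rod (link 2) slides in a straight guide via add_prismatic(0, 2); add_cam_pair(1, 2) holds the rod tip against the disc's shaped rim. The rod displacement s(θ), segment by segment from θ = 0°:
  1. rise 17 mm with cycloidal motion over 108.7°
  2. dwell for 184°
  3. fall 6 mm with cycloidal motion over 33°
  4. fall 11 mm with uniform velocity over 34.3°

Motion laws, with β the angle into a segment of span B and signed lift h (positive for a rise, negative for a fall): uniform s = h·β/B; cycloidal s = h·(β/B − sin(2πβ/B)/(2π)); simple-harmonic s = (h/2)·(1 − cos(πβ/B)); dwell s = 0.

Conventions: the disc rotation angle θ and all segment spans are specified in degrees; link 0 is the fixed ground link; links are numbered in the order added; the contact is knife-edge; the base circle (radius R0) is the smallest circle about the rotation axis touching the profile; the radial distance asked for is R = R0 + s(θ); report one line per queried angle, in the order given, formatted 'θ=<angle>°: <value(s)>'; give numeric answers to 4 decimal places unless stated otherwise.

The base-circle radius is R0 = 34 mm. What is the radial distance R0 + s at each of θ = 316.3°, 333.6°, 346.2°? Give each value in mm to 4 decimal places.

segment 1 (0° to 108.7°, cycloidal, h = 17) is passed completely: s = 0.0000 + (17) = 17.0000
segment 2 (108.7° to 292.7°, dwell): s unchanged at 17.0000
θ = 316.3° falls in segment 3 (292.7° to 325.7°, cycloidal, h = -6): β = 316.3 − 292.7 = 23.6°, B = 33°; Δs = -6·(0.7152 − sin(2π·0.7152)/(2π)) = -5.2230; s = 17.0000 − 5.2230 = 11.7770
segment 3 (292.7° to 325.7°, cycloidal, h = -6) is passed completely: s = 17.0000 + (-6) = 11.0000
θ = 333.6° falls in segment 4 (325.7° to 360°, uniform, h = -11): β = 333.6 − 325.7 = 7.9°, B = 34.3°; Δs = -11·7.9/34.3 = -2.5335; s = 11.0000 − 2.5335 = 8.4665
θ = 346.2° falls in segment 4 (325.7° to 360°, uniform, h = -11): β = 346.2 − 325.7 = 20.5°, B = 34.3°; Δs = -11·20.5/34.3 = -6.5743; s = 11.0000 − 6.5743 = 4.4257
θ=316.3°: R = R0 + s = 34 + 11.7770 = 45.7770
θ=333.6°: R = R0 + s = 34 + 8.4665 = 42.4665
θ=346.2°: R = R0 + s = 34 + 4.4257 = 38.4257

θ=316.3°: 45.7770
θ=333.6°: 42.4665
θ=346.2°: 38.4257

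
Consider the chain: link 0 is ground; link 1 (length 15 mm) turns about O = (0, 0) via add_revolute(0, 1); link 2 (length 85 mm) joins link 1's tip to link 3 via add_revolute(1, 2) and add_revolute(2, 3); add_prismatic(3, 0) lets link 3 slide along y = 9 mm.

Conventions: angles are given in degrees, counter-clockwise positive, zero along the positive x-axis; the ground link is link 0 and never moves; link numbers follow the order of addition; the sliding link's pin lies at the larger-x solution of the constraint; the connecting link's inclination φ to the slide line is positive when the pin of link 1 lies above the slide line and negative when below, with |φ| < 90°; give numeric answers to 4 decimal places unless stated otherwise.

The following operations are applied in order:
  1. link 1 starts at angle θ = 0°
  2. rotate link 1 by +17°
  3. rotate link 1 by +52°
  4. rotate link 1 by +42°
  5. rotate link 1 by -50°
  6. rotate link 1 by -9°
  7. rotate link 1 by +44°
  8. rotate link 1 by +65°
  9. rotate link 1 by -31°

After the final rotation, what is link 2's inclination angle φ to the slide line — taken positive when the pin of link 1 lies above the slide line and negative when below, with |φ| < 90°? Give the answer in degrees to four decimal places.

geometry: r = 15 mm, L = 85 mm, e = 9 mm; θ starts at 0°
rotate link 1 by +17°: θ ← 0° +17° = 17°
rotate link 1 by +52°: θ ← 17° +52° = 69°
rotate link 1 by +42°: θ ← 69° +42° = 111°
rotate link 1 by -50°: θ ← 111° -50° = 61°
rotate link 1 by -9°: θ ← 61° -9° = 52°
rotate link 1 by +44°: θ ← 52° +44° = 96°
rotate link 1 by +65°: θ ← 96° +65° = 161°
rotate link 1 by -31°: θ ← 161° -31° = 130°
h = r sin θ − e = 11.490667 − 9 = 2.490667
sin φ = h / L = 2.490667 / 85 = 0.02930196
φ = arcsin(0.02930196) = 1.679119°

1.6791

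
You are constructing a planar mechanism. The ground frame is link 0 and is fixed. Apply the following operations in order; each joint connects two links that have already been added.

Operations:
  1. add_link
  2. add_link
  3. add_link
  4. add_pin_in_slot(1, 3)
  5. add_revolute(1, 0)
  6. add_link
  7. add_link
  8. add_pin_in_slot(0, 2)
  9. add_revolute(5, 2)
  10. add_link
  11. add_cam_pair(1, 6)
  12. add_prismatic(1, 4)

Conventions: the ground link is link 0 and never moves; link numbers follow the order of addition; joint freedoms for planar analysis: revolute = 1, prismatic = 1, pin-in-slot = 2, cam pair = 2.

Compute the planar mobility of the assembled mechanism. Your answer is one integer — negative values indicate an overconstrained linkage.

ground; <1,0,0>
#1 <2,0,0>
#2 <3,0,0>
#3 <4,0,0>
PS:1↔3 J2 <4,0,1>
R:1↔0 J1 <4,1,1>
#4 <5,1,1>
#5 <6,1,1>
PS:0↔2 J2 <6,1,2>
R:5↔2 J1 <6,2,2>
#6 <7,2,2>
C:1↔6 J2 <7,2,3>
P:1↔4 J1 <7,3,3>
3×6 − 2×3 − 1×3 = 9

M = 9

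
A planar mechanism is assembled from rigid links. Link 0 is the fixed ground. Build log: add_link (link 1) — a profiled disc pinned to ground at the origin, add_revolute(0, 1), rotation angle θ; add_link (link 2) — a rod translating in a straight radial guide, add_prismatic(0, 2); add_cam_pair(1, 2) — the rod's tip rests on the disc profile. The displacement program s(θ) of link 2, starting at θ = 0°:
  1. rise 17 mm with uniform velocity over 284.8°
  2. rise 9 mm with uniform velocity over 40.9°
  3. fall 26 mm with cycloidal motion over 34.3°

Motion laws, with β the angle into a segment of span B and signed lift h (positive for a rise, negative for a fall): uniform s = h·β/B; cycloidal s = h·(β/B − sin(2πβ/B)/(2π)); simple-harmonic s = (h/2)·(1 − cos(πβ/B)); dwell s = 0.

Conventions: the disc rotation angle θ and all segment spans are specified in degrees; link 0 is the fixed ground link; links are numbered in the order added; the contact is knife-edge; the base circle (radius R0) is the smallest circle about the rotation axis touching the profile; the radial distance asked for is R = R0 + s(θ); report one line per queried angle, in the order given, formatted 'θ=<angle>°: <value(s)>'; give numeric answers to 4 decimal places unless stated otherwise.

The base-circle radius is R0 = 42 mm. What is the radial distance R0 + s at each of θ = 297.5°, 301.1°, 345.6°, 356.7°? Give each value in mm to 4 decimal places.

seg 1 [0°–284.8°] uniform, h=17: full span → s += 17 → s = 17.0000
seg 2 [284.8°–325.7°] uniform, h=9: θ=297.5° here. β=12.7, B=40.9. 9·12.7/40.9 = 2.7946 → s = 19.7946
seg 2 [284.8°–325.7°] uniform, h=9: θ=301.1° here. β=16.3, B=40.9. 9·16.3/40.9 = 3.5868 → s = 20.5868
seg 2 [284.8°–325.7°] uniform, h=9: full span → s += 9 → s = 26.0000
seg 3 [325.7°–360°] cycloidal, h=-26: θ=345.6° here. β=19.9, B=34.3. -26·(0.5802 − sin(2π·0.5802)/(2π)) = -17.0820 → s = 8.9180
seg 3 [325.7°–360°] cycloidal, h=-26: θ=356.7° here. β=31, B=34.3. -26·(0.9038 − sin(2π·0.9038)/(2π)) = -25.8504 → s = 0.1496
θ=297.5°: R = R0 + s = 42 + 19.7946 = 61.7946
θ=301.1°: R = R0 + s = 42 + 20.5868 = 62.5868
θ=345.6°: R = R0 + s = 42 + 8.9180 = 50.9180
θ=356.7°: R = R0 + s = 42 + 0.1496 = 42.1496

θ=297.5°: 61.7946
θ=301.1°: 62.5868
θ=345.6°: 50.9180
θ=356.7°: 42.1496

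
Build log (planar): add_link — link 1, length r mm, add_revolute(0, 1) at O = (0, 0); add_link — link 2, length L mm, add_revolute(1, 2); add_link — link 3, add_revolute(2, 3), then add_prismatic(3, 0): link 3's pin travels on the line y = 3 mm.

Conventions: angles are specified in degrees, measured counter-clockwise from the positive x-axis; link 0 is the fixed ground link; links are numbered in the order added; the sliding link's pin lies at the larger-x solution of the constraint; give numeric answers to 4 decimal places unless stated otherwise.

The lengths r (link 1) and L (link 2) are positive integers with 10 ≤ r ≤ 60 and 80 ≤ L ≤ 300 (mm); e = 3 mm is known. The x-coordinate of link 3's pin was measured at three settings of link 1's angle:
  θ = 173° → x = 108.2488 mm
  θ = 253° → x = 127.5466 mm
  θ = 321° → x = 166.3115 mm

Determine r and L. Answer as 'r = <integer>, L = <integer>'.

constraint per measurement: (x − r cos θ)² + (r sin θ − e)² = L²
subtracting the θ₁ and θ₂ equations cancels the r² and L² terms:
r = (x₁² − x₂²) / (2[(x₁cos θ₁ + e sin θ₁) − (x₂cos θ₂ + e sin θ₂)]) = 34.0001 → r = 34
L² = (x₁ − r cos θ₁)² + (r sin θ₁ − e)² = 20163.9926 → L = 142.0000 → L = 142
check at θ₃=321°: x = 166.3115 (printed 166.3115) ✓

r = 34, L = 142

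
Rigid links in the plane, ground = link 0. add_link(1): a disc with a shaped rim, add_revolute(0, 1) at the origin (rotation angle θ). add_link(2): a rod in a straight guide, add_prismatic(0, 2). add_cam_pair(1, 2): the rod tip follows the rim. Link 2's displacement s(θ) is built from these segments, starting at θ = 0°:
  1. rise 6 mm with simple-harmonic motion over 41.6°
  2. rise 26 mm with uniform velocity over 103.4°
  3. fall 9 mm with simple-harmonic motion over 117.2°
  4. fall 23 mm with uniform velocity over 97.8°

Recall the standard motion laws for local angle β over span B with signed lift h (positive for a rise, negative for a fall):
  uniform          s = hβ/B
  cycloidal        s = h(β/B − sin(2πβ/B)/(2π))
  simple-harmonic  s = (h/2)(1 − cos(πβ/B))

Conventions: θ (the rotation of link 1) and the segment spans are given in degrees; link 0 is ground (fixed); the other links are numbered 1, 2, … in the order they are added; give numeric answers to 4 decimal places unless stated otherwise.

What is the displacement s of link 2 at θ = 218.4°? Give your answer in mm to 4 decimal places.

segment 1 (0° to 41.6°, simple-harmonic, h = 6) is passed completely: s = 0.0000 + (6) = 6.0000
segment 2 (41.6° to 145°, uniform, h = 26) is passed completely: s = 6.0000 + (26) = 32.0000
θ = 218.4° falls in segment 3 (145° to 262.2°, simple-harmonic, h = -9): β = 218.4 − 145 = 73.4°, B = 117.2°; Δs = -9/2·(1 − cos(π·0.6263)) = -6.2388; s = 32.0000 − 6.2388 = 25.7612

25.7612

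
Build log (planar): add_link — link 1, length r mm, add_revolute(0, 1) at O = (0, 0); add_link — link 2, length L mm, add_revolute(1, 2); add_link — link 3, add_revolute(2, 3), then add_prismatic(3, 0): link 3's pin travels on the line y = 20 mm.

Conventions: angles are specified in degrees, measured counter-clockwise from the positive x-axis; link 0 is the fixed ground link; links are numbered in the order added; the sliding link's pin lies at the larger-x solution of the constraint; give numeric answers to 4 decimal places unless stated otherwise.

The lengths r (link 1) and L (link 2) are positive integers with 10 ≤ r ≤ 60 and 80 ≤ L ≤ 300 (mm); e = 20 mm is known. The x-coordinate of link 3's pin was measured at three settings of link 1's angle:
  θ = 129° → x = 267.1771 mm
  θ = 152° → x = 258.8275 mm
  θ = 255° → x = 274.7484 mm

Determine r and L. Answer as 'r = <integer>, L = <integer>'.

constraint per measurement: (x − r cos θ)² + (r sin θ − e)² = L²
subtracting the θ₁ and θ₂ equations cancels the r² and L² terms:
r = (x₁² − x₂²) / (2[(x₁cos θ₁ + e sin θ₁) − (x₂cos θ₂ + e sin θ₂)]) = 32.9999 → r = 33
L² = (x₁ − r cos θ₁)² + (r sin θ₁ − e)² = 82944.0099 → L = 288.0000 → L = 288
check at θ₃=255°: x = 274.7484 (printed 274.7484) ✓

r = 33, L = 288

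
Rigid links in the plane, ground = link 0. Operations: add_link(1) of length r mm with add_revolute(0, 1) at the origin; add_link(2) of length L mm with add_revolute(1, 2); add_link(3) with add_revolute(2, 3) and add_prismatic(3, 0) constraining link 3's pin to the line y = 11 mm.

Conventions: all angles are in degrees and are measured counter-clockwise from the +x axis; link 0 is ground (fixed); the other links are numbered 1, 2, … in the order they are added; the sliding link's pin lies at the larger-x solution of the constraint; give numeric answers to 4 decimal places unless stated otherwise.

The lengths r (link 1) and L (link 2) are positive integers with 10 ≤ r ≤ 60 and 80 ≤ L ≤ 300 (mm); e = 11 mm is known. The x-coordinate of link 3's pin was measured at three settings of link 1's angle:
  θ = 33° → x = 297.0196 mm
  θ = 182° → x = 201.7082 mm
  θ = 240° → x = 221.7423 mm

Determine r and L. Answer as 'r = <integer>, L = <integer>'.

constraint per measurement: (x − r cos θ)² + (r sin θ − e)² = L²
subtracting the θ₁ and θ₂ equations cancels the r² and L² terms:
r = (x₁² − x₂²) / (2[(x₁cos θ₁ + e sin θ₁) − (x₂cos θ₂ + e sin θ₂)]) = 52.0000 → r = 52
L² = (x₁ − r cos θ₁)² + (r sin θ₁ − e)² = 64516.0097 → L = 254.0000 → L = 254
check at θ₃=240°: x = 221.7423 (printed 221.7423) ✓

r = 52, L = 254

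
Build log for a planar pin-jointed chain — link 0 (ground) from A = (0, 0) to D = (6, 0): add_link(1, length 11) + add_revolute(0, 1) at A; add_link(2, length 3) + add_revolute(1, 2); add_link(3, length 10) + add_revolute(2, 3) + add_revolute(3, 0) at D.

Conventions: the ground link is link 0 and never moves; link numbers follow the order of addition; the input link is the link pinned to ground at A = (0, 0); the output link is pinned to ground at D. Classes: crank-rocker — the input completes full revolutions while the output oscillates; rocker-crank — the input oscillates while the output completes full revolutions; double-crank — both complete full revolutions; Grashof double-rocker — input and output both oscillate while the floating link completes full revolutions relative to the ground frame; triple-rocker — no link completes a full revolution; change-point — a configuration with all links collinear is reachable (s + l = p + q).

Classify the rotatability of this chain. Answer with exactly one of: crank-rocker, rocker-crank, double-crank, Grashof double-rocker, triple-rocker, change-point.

lengths: ground=6, input=11, coupler=3, output=10
sorted: s=3 (shortest), l=11 (longest), p+q=16
s + l = 14 vs p + q = 16
s + l < p + q (Grashof) with shortest = coupler link → Grashof double-rocker

Grashof double-rocker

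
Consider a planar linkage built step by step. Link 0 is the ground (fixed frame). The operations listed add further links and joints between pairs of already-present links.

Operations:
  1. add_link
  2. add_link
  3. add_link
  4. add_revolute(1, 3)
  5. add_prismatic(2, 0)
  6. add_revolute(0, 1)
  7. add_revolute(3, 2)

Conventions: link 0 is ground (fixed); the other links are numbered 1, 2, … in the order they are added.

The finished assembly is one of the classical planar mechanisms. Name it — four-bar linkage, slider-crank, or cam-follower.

links: 4 (incl. ground); joints: 3 revolute, 1 prismatic, 0 higher (cam) pair, forming one closed loop
4 links, 3 revolutes + 1 prismatic in one loop → slider-crank

slider-crank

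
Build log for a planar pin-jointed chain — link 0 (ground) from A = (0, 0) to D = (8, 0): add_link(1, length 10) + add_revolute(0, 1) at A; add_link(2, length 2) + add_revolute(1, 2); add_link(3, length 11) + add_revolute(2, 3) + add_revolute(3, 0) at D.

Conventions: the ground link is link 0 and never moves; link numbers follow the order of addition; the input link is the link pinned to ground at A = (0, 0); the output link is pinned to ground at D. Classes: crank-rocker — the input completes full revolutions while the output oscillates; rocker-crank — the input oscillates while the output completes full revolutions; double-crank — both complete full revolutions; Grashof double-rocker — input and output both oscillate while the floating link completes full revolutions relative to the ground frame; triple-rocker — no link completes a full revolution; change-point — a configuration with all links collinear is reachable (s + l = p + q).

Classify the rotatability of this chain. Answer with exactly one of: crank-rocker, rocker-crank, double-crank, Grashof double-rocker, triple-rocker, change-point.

lengths: ground=8, input=10, coupler=2, output=11
sorted: s=2 (shortest), l=11 (longest), p+q=18
s + l = 13 vs p + q = 18
s + l < p + q (Grashof) with shortest = coupler link → Grashof double-rocker

Grashof double-rocker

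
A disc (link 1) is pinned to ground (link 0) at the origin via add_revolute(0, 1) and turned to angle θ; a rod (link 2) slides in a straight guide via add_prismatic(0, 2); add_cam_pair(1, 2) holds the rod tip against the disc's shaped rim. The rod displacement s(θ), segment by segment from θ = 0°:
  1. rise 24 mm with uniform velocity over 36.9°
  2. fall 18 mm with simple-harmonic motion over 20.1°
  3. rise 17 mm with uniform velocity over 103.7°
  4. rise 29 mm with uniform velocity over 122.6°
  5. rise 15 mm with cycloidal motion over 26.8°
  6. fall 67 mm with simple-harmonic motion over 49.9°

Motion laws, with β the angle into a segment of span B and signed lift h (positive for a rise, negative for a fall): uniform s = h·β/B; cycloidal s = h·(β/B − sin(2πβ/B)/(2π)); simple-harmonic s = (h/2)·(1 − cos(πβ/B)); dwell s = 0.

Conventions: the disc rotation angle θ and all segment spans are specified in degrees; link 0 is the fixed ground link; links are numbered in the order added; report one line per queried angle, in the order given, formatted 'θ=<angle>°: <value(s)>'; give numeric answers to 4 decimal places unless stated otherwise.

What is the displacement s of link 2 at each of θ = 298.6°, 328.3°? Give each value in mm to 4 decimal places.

segment 1 (0° to 36.9°, uniform, h = 24) is passed completely: s = 0.0000 + (24) = 24.0000
segment 2 (36.9° to 57°, simple-harmonic, h = -18) is passed completely: s = 24.0000 + (-18) = 6.0000
segment 3 (57° to 160.7°, uniform, h = 17) is passed completely: s = 6.0000 + (17) = 23.0000
segment 4 (160.7° to 283.3°, uniform, h = 29) is passed completely: s = 23.0000 + (29) = 52.0000
θ = 298.6° falls in segment 5 (283.3° to 310.1°, cycloidal, h = 15): β = 298.6 − 283.3 = 15.3°, B = 26.8°; Δs = 15·(0.5709 − sin(2π·0.5709)/(2π)) = 9.5920; s = 52.0000 + 9.5920 = 61.5920
segment 5 (283.3° to 310.1°, cycloidal, h = 15) is passed completely: s = 52.0000 + (15) = 67.0000
θ = 328.3° falls in segment 6 (310.1° to 360°, simple-harmonic, h = -67): β = 328.3 − 310.1 = 18.2°, B = 49.9°; Δs = -67/2·(1 − cos(π·0.3647)) = -19.6883; s = 67.0000 − 19.6883 = 47.3117

θ=298.6°: 61.5920
θ=328.3°: 47.3117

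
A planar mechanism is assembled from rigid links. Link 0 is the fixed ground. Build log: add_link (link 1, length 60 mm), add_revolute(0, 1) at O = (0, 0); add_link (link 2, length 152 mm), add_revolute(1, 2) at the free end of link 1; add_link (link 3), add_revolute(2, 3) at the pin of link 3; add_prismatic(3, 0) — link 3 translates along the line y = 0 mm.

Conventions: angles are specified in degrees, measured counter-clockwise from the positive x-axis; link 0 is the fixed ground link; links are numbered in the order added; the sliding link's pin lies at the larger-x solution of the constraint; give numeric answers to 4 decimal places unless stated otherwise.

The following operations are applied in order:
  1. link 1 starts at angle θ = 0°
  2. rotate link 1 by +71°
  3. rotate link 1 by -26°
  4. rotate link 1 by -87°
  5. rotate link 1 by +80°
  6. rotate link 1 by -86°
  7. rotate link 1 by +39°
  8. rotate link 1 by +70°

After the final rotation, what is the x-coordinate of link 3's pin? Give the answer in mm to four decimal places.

geometry: r = 60 mm, L = 152 mm, e = 0 mm; θ starts at 0°
rotate link 1 by +71°: θ ← 0° +71° = 71°
rotate link 1 by -26°: θ ← 71° -26° = 45°
rotate link 1 by -87°: θ ← 45° -87° = -42°
rotate link 1 by +80°: θ ← -42° +80° = 38°
rotate link 1 by -86°: θ ← 38° -86° = -48°
rotate link 1 by +39°: θ ← -48° +39° = -9°
rotate link 1 by +70°: θ ← -9° +70° = 61°
crank pin P = (r cos θ, r sin θ) = (29.088577, 52.477182)
h = r sin θ − e = 52.477182 − 0 = 52.477182
x = r cos θ + √(L² − h²) = 29.088577 + 142.653936 = 171.742513

171.7425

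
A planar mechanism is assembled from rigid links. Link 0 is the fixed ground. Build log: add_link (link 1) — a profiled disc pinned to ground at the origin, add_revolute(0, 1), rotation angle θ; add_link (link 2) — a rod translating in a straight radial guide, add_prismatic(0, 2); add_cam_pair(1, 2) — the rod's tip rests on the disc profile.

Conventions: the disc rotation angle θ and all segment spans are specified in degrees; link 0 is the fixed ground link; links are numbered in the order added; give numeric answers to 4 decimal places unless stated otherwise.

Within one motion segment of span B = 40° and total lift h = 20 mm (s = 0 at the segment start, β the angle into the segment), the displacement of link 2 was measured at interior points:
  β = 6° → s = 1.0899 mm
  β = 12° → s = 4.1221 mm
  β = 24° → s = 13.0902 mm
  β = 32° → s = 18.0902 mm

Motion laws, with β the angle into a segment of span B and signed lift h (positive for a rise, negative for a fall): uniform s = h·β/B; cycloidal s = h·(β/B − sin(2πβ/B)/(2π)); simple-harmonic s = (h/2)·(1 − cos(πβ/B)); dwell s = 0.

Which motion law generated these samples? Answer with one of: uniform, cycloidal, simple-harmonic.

candidates at β/B = r: uniform s = h·r (linear in β); cycloidal s = h·(r − sin(2πr)/(2π)); simple-harmonic s = (h/2)(1 − cos(πr))
β=6°: printed 1.0899 | uniform 3.0000, cycloidal 0.4248, simple-harmonic 1.0899
β=12°: printed 4.1221 | uniform 6.0000, cycloidal 2.9727, simple-harmonic 4.1221
β=24°: printed 13.0902 | uniform 12.0000, cycloidal 13.8710, simple-harmonic 13.0902
β=32°: printed 18.0902 | uniform 16.0000, cycloidal 19.0273, simple-harmonic 18.0902
only one law matches every sample → simple-harmonic

simple-harmonic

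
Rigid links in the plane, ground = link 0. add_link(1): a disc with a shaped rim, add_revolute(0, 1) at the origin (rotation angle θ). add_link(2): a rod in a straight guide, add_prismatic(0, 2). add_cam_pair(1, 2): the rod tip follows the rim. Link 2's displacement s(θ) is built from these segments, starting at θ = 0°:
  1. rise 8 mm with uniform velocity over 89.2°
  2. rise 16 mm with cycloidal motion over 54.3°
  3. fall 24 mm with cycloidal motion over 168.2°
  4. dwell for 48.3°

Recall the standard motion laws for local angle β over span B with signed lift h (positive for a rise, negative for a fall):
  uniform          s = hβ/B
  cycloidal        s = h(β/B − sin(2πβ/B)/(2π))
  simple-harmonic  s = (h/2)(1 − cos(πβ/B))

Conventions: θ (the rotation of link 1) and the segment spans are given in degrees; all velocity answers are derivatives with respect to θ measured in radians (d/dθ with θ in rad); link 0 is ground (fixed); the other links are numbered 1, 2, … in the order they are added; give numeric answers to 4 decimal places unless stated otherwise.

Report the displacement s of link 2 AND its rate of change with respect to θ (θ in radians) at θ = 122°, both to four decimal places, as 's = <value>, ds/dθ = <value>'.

segment 1 (0° to 89.2°, uniform, h = 8) is passed completely: s = 0.0000 + (8) = 8.0000
θ = 122° falls in segment 2 (89.2° to 143.5°, cycloidal, h = 16): β = 122 − 89.2 = 32.8°, B = 54.3°; Δs = 16·(0.6041 − sin(2π·0.6041)/(2π)) = 11.2136; s = 8.0000 + 11.2136 = 19.2136
velocity in seg [89.2°–143.5°] (cycloidal), θ in radians: β = 32.8° = 0.5725 rad, B = 54.3° = 0.9477 rad; ds/dθ = (h/B)(1 − cos(2πβ/B)) = (16/0.9477)(1 − cos(2π·0.6041)) = 30.284137 mm/rad

s = 19.2136, ds/dθ = 30.2841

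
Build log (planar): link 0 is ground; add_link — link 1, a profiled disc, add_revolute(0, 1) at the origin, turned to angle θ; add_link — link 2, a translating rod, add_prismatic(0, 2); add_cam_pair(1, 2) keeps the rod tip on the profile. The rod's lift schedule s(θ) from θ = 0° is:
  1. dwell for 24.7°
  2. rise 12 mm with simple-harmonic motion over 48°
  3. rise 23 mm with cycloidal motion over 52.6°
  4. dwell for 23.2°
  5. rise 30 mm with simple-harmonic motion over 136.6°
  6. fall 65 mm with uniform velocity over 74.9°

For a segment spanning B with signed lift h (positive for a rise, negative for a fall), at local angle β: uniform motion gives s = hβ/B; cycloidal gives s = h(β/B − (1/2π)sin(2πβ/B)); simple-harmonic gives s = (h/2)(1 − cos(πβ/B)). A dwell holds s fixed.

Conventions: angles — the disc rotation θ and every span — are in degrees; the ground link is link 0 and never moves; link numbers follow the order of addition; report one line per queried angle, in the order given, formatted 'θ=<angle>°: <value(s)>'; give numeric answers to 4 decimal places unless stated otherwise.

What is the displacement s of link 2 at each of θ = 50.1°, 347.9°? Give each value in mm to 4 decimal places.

seg 1 [0°–24.7°] dwell: s stays 0.0000
seg 2 [24.7°–72.7°] simple-harmonic, h=12: θ=50.1° here. β=25.4, B=48. 12/2·(1 − cos(π·0.5292)) = 6.5490 → s = 6.5490
seg 2 [24.7°–72.7°] simple-harmonic, h=12: full span → s += 12 → s = 12.0000
seg 3 [72.7°–125.3°] cycloidal, h=23: full span → s += 23 → s = 35.0000
seg 4 [125.3°–148.5°] dwell: s stays 35.0000
seg 5 [148.5°–285.1°] simple-harmonic, h=30: full span → s += 30 → s = 65.0000
seg 6 [285.1°–360°] uniform, h=-65: θ=347.9° here. β=62.8, B=74.9. -65·62.8/74.9 = -54.4993 → s = 10.5007

θ=50.1°: 6.5490
θ=347.9°: 10.5007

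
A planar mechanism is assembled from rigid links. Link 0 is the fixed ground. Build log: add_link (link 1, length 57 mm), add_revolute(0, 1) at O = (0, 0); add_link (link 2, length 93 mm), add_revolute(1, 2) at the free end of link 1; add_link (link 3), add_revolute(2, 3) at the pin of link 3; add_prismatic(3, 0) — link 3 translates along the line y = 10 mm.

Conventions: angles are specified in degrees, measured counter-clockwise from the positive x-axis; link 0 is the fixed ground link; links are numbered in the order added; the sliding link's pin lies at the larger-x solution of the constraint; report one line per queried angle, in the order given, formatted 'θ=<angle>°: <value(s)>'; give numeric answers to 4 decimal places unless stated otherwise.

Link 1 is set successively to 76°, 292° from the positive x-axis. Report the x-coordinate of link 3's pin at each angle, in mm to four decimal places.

geometry: r = 57 mm, L = 93 mm, e = 10 mm
θ=76°: crank pin P = (r cos θ, r sin θ) = (13.789548, 55.306856)
θ=76°: h = r sin θ − e = 55.306856 − 10 = 45.306856
θ=76°: x = r cos θ + √(L² − h²) = 13.789548 + 81.217540 = 95.007088
θ=292°: crank pin P = (r cos θ, r sin θ) = (21.352576, -52.849480)
θ=292°: h = r sin θ − e = -52.849480 − 10 = -62.849480
θ=292°: x = r cos θ + √(L² − h²) = 21.352576 + 68.548836 = 89.901412

θ=76°: 95.0071
θ=292°: 89.9014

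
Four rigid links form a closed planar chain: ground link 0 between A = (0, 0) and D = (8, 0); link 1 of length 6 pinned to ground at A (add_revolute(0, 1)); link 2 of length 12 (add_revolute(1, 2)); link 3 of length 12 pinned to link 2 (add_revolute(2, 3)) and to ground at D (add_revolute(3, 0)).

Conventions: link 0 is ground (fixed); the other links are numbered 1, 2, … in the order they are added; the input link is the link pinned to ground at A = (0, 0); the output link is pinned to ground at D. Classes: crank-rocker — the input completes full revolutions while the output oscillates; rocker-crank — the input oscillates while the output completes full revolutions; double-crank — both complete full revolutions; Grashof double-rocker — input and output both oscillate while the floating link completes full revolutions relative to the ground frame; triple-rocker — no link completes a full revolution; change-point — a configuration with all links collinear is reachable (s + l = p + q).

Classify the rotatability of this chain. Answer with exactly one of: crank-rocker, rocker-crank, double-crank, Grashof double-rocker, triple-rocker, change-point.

lengths: ground=8, input=6, coupler=12, output=12
sorted: s=6 (shortest), l=12 (longest), p+q=20
s + l = 18 vs p + q = 20
s + l < p + q (Grashof) with shortest = input link → crank-rocker

crank-rocker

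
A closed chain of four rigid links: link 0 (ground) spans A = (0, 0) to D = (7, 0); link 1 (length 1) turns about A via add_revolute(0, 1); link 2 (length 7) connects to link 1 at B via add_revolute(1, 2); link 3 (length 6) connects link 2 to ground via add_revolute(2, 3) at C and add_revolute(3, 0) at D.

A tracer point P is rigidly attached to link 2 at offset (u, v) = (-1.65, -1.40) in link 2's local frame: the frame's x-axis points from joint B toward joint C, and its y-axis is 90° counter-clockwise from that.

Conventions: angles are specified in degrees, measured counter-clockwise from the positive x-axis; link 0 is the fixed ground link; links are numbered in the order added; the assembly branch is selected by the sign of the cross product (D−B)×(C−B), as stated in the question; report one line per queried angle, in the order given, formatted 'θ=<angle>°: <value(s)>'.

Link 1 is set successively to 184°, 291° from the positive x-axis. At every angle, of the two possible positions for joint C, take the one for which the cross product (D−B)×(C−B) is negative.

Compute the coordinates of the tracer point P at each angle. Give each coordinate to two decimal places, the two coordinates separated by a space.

A=(0,0), D=(7.00,0)
θ=184°: B = A + 1.00·(cos184°, sin184°) = (-0.9976, -0.0698)
θ=184°: |BD| = 7.9979
θ=184°: circle(B,7.00) ∩ circle(D,6.00): a=4.8117, h=5.0841
θ=184°:   candidates: C₊=(3.7696,5.0561) cross=40.662; C₋=(3.8582,-5.1117) cross=-40.662
θ=184°:   branch - wants cross < 0 → take C=(3.8582,-5.1117) (cross=-40.662)
θ=184°: ex = (C−B)/|BC| = (0.6937,-0.7203); ey = (0.7203,0.6937)
θ=184°: P = B + -1.65·ex + -1.40·ey = (-3.1505,0.1475)
θ=291°: B = A + 1.00·(cos291°, sin291°) = (0.3584, -0.9336)
θ=291°: |BD| = 6.7069
θ=291°: circle(B,7.00) ∩ circle(D,6.00): a=4.3226, h=5.5059
θ=291°:   candidates: C₊=(3.8725,5.1204) cross=36.928; C₋=(5.4053,-5.7842) cross=-36.928
θ=291°:   branch - wants cross < 0 → take C=(5.4053,-5.7842) (cross=-36.928)
θ=291°: ex = (C−B)/|BC| = (0.7210,-0.6929); ey = (0.6929,0.7210)
θ=291°: P = B + -1.65·ex + -1.40·ey = (-1.8014,-0.7996)

θ=184°: -3.15 0.15
θ=291°: -1.80 -0.80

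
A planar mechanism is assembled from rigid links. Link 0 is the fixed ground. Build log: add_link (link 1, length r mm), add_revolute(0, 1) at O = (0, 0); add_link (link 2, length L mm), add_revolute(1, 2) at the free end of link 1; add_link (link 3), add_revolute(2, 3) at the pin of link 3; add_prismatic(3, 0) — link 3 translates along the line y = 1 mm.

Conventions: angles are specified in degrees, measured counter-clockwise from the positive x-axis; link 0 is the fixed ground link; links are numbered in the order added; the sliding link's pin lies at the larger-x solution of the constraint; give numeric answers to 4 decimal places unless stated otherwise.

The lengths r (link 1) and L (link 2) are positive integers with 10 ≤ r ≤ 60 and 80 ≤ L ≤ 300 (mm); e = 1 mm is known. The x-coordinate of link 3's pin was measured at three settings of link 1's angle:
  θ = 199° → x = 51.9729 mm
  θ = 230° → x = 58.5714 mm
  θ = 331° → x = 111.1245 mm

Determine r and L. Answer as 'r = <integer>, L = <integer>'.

constraint per measurement: (x − r cos θ)² + (r sin θ − e)² = L²
subtracting the θ₁ and θ₂ equations cancels the r² and L² terms:
r = (x₁² − x₂²) / (2[(x₁cos θ₁ + e sin θ₁) − (x₂cos θ₂ + e sin θ₂)]) = 33.0001 → r = 33
L² = (x₁ − r cos θ₁)² + (r sin θ₁ − e)² = 7055.9984 → L = 84.0000 → L = 84
check at θ₃=331°: x = 111.1245 (printed 111.1245) ✓

r = 33, L = 84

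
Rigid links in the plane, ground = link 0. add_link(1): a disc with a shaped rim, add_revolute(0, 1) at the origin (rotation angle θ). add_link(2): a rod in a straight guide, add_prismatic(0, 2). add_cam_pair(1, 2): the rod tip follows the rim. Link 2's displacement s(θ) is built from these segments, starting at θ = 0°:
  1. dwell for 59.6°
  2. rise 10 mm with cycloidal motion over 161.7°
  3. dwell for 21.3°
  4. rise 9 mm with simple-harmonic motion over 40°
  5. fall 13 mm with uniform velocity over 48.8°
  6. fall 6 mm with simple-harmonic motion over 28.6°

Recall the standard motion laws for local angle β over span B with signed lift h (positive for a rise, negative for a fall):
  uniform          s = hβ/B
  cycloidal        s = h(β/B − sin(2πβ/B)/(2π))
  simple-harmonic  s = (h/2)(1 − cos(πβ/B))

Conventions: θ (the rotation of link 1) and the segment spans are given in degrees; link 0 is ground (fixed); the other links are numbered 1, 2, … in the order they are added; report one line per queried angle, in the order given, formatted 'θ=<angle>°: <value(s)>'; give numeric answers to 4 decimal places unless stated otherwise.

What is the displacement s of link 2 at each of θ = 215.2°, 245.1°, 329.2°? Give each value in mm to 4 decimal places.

segment 1 (0° to 59.6°, dwell): s unchanged at 0.0000
θ = 215.2° falls in segment 2 (59.6° to 221.3°, cycloidal, h = 10): β = 215.2 − 59.6 = 155.6°, B = 161.7°; Δs = 10·(0.9623 − sin(2π·0.9623)/(2π)) = 9.9965; s = 0.0000 + 9.9965 = 9.9965
segment 2 (59.6° to 221.3°, cycloidal, h = 10) is passed completely: s = 0.0000 + (10) = 10.0000
segment 3 (221.3° to 242.6°, dwell): s unchanged at 10.0000
θ = 245.1° falls in segment 4 (242.6° to 282.6°, simple-harmonic, h = 9): β = 245.1 − 242.6 = 2.5°, B = 40°; Δs = 9/2·(1 − cos(π·0.0625)) = 0.0865; s = 10.0000 + 0.0865 = 10.0865
segment 4 (242.6° to 282.6°, simple-harmonic, h = 9) is passed completely: s = 10.0000 + (9) = 19.0000
θ = 329.2° falls in segment 5 (282.6° to 331.4°, uniform, h = -13): β = 329.2 − 282.6 = 46.6°, B = 48.8°; Δs = -13·46.6/48.8 = -12.4139; s = 19.0000 − 12.4139 = 6.5861

θ=215.2°: 9.9965
θ=245.1°: 10.0865
θ=329.2°: 6.5861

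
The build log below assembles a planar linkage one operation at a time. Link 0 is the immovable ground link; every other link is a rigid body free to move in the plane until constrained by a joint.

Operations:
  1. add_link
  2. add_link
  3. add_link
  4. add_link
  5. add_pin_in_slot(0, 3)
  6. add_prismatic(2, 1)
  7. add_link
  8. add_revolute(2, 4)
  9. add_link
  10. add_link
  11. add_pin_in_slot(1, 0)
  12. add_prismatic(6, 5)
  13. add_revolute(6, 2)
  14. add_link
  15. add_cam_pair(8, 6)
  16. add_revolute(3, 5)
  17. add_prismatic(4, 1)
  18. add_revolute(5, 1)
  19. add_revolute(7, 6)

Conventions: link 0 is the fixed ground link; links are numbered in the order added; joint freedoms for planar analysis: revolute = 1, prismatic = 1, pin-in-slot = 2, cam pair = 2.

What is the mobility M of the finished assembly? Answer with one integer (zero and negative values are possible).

ground; <1,0,0>
#1 <2,0,0>
#2 <3,0,0>
#3 <4,0,0>
#4 <5,0,0>
PS:0↔3 J2 <5,0,1>
P:2↔1 J1 <5,1,1>
#5 <6,1,1>
R:2↔4 J1 <6,2,1>
#6 <7,2,1>
#7 <8,2,1>
PS:1↔0 J2 <8,2,2>
P:6↔5 J1 <8,3,2>
R:6↔2 J1 <8,4,2>
#8 <9,4,2>
C:8↔6 J2 <9,4,3>
R:3↔5 J1 <9,5,3>
P:4↔1 J1 <9,6,3>
R:5↔1 J1 <9,7,3>
R:7↔6 J1 <9,8,3>
3×8 − 2×8 − 1×3 = 5

M = 5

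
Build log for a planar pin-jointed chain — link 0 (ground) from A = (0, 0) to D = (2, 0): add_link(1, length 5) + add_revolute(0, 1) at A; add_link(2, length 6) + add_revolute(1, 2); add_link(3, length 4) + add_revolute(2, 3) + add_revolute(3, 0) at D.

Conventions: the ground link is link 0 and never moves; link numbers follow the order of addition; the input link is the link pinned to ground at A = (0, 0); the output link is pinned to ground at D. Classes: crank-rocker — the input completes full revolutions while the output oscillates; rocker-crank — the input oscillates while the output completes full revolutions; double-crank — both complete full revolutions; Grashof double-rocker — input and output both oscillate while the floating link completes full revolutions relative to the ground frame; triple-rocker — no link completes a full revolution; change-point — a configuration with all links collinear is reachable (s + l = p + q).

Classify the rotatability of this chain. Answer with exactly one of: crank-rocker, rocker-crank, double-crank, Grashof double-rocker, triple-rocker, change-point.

lengths: ground=2, input=5, coupler=6, output=4
sorted: s=2 (shortest), l=6 (longest), p+q=9
s + l = 8 vs p + q = 9
s + l < p + q (Grashof) with shortest = ground link → double-crank

double-crank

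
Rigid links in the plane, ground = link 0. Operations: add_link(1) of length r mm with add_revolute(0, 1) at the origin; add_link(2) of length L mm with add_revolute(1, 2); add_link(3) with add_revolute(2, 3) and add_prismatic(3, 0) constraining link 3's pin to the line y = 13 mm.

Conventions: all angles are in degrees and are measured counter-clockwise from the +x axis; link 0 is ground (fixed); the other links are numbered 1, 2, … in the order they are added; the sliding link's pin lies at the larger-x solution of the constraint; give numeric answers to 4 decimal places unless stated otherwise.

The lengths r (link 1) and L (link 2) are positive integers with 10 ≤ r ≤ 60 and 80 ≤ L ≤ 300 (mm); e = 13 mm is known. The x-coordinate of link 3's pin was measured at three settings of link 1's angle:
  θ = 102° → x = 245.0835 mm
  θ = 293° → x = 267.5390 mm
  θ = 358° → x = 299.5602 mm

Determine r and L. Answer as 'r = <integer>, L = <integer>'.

constraint per measurement: (x − r cos θ)² + (r sin θ − e)² = L²
subtracting the θ₁ and θ₂ equations cancels the r² and L² terms:
r = (x₁² − x₂²) / (2[(x₁cos θ₁ + e sin θ₁) − (x₂cos θ₂ + e sin θ₂)]) = 44.0000 → r = 44
L² = (x₁ − r cos θ₁)² + (r sin θ₁ − e)² = 65536.0249 → L = 256.0000 → L = 256
check at θ₃=358°: x = 299.5602 (printed 299.5602) ✓

r = 44, L = 256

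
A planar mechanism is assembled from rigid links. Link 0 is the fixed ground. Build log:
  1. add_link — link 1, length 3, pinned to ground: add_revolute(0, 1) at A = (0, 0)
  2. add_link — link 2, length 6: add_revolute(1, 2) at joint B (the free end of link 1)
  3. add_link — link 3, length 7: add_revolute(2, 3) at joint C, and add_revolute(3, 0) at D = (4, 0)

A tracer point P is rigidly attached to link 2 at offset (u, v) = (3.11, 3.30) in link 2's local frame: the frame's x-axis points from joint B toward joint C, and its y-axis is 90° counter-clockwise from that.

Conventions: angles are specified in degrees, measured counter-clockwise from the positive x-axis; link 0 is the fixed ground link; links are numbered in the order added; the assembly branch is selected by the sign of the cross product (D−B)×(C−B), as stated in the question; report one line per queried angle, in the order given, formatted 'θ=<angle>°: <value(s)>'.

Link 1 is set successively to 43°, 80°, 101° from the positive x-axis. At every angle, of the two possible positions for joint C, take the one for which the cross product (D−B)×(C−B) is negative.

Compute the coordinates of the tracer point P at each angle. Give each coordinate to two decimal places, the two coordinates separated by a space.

A=(0,0), D=(4.00,0)
θ=43°: B = A + 3.00·(cos43°, sin43°) = (2.1941, 2.0460)
θ=43°: |BD| = 2.7290
θ=43°: circle(B,6.00) ∩ circle(D,7.00): a=-1.0173, h=5.9131
θ=43°:   candidates: C₊=(5.9540,6.7217) cross=16.137; C₋=(-2.9123,-1.1044) cross=-16.137
θ=43°:   branch - wants cross < 0 → take C=(-2.9123,-1.1044) (cross=-16.137)
θ=43°: ex = (C−B)/|BC| = (-0.8511,-0.5251); ey = (0.5251,-0.8511)
θ=43°: P = B + 3.11·ex + 3.30·ey = (1.2799,-2.3955)
θ=80°: B = A + 3.00·(cos80°, sin80°) = (0.5209, 2.9544)
θ=80°: |BD| = 4.5643
θ=80°: circle(B,6.00) ∩ circle(D,7.00): a=0.8580, h=5.9383
θ=80°:   candidates: C₊=(5.0188,6.9255) cross=27.104; C₋=(-2.6689,-2.1274) cross=-27.104
θ=80°:   branch - wants cross < 0 → take C=(-2.6689,-2.1274) (cross=-27.104)
θ=80°: ex = (C−B)/|BC| = (-0.5316,-0.8470); ey = (0.8470,-0.5316)
θ=80°: P = B + 3.11·ex + 3.30·ey = (1.6625,-1.4341)
θ=101°: B = A + 3.00·(cos101°, sin101°) = (-0.5724, 2.9449)
θ=101°: |BD| = 5.4387
θ=101°: circle(B,6.00) ∩ circle(D,7.00): a=1.5242, h=5.8032
θ=101°:   candidates: C₊=(3.8512,6.9984) cross=31.562; C₋=(-2.4332,-2.7593) cross=-31.562
θ=101°:   branch - wants cross < 0 → take C=(-2.4332,-2.7593) (cross=-31.562)
θ=101°: ex = (C−B)/|BC| = (-0.3101,-0.9507); ey = (0.9507,-0.3101)
θ=101°: P = B + 3.11·ex + 3.30·ey = (1.6003,-1.0352)

θ=43°: 1.28 -2.40
θ=80°: 1.66 -1.43
θ=101°: 1.60 -1.04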